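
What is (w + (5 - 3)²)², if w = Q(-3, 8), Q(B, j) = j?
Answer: 144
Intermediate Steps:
w = 8
(w + (5 - 3)²)² = (8 + (5 - 3)²)² = (8 + 2²)² = (8 + 4)² = 12² = 144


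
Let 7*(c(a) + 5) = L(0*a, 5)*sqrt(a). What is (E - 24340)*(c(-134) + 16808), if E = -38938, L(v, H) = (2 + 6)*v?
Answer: -1063260234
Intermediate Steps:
L(v, H) = 8*v
c(a) = -5 (c(a) = -5 + ((8*(0*a))*sqrt(a))/7 = -5 + ((8*0)*sqrt(a))/7 = -5 + (0*sqrt(a))/7 = -5 + (1/7)*0 = -5 + 0 = -5)
(E - 24340)*(c(-134) + 16808) = (-38938 - 24340)*(-5 + 16808) = -63278*16803 = -1063260234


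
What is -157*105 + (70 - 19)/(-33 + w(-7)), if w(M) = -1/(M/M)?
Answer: -32973/2 ≈ -16487.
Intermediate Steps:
w(M) = -1 (w(M) = -1/1 = -1*1 = -1)
-157*105 + (70 - 19)/(-33 + w(-7)) = -157*105 + (70 - 19)/(-33 - 1) = -16485 + 51/(-34) = -16485 + 51*(-1/34) = -16485 - 3/2 = -32973/2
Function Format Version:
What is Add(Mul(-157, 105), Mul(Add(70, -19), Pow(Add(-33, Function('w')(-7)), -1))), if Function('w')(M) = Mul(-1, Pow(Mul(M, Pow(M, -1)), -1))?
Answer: Rational(-32973, 2) ≈ -16487.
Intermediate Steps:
Function('w')(M) = -1 (Function('w')(M) = Mul(-1, Pow(1, -1)) = Mul(-1, 1) = -1)
Add(Mul(-157, 105), Mul(Add(70, -19), Pow(Add(-33, Function('w')(-7)), -1))) = Add(Mul(-157, 105), Mul(Add(70, -19), Pow(Add(-33, -1), -1))) = Add(-16485, Mul(51, Pow(-34, -1))) = Add(-16485, Mul(51, Rational(-1, 34))) = Add(-16485, Rational(-3, 2)) = Rational(-32973, 2)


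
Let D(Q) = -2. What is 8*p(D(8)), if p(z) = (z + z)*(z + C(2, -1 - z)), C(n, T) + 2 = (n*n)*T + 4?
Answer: -128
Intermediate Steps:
C(n, T) = 2 + T*n² (C(n, T) = -2 + ((n*n)*T + 4) = -2 + (n²*T + 4) = -2 + (T*n² + 4) = -2 + (4 + T*n²) = 2 + T*n²)
p(z) = 2*z*(-2 - 3*z) (p(z) = (z + z)*(z + (2 + (-1 - z)*2²)) = (2*z)*(z + (2 + (-1 - z)*4)) = (2*z)*(z + (2 + (-4 - 4*z))) = (2*z)*(z + (-2 - 4*z)) = (2*z)*(-2 - 3*z) = 2*z*(-2 - 3*z))
8*p(D(8)) = 8*(-2*(-2)*(2 + 3*(-2))) = 8*(-2*(-2)*(2 - 6)) = 8*(-2*(-2)*(-4)) = 8*(-16) = -128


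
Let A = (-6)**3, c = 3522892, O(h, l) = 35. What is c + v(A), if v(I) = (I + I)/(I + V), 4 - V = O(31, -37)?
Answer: 870154756/247 ≈ 3.5229e+6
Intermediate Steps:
V = -31 (V = 4 - 1*35 = 4 - 35 = -31)
A = -216
v(I) = 2*I/(-31 + I) (v(I) = (I + I)/(I - 31) = (2*I)/(-31 + I) = 2*I/(-31 + I))
c + v(A) = 3522892 + 2*(-216)/(-31 - 216) = 3522892 + 2*(-216)/(-247) = 3522892 + 2*(-216)*(-1/247) = 3522892 + 432/247 = 870154756/247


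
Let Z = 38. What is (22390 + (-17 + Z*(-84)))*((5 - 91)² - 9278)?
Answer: -36098642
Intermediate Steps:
(22390 + (-17 + Z*(-84)))*((5 - 91)² - 9278) = (22390 + (-17 + 38*(-84)))*((5 - 91)² - 9278) = (22390 + (-17 - 3192))*((-86)² - 9278) = (22390 - 3209)*(7396 - 9278) = 19181*(-1882) = -36098642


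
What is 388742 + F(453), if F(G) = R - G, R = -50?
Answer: 388239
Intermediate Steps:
F(G) = -50 - G
388742 + F(453) = 388742 + (-50 - 1*453) = 388742 + (-50 - 453) = 388742 - 503 = 388239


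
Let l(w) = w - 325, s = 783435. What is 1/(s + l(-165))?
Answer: 1/782945 ≈ 1.2772e-6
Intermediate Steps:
l(w) = -325 + w
1/(s + l(-165)) = 1/(783435 + (-325 - 165)) = 1/(783435 - 490) = 1/782945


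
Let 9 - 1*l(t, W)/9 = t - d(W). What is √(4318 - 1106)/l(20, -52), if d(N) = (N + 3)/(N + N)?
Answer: -208*√803/9855 ≈ -0.59809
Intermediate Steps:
d(N) = (3 + N)/(2*N) (d(N) = (3 + N)/((2*N)) = (3 + N)*(1/(2*N)) = (3 + N)/(2*N))
l(t, W) = 81 - 9*t + 9*(3 + W)/(2*W) (l(t, W) = 81 - 9*(t - (3 + W)/(2*W)) = 81 + (-9*t + 9*(3 + W)/(2*W)) = 81 - 9*t + 9*(3 + W)/(2*W))
√(4318 - 1106)/l(20, -52) = √(4318 - 1106)/(171/2 - 9*20 + (27/2)/(-52)) = √3212/(171/2 - 180 + (27/2)*(-1/52)) = (2*√803)/(171/2 - 180 - 27/104) = (2*√803)/(-9855/104) = (2*√803)*(-104/9855) = -208*√803/9855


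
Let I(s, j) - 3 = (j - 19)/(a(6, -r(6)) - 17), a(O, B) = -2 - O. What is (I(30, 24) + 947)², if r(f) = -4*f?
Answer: 22553001/25 ≈ 9.0212e+5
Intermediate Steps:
I(s, j) = 94/25 - j/25 (I(s, j) = 3 + (j - 19)/((-2 - 1*6) - 17) = 3 + (-19 + j)/((-2 - 6) - 17) = 3 + (-19 + j)/(-8 - 17) = 3 + (-19 + j)/(-25) = 3 + (-19 + j)*(-1/25) = 3 + (19/25 - j/25) = 94/25 - j/25)
(I(30, 24) + 947)² = ((94/25 - 1/25*24) + 947)² = ((94/25 - 24/25) + 947)² = (14/5 + 947)² = (4749/5)² = 22553001/25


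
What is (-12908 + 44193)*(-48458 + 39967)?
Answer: -265640935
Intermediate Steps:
(-12908 + 44193)*(-48458 + 39967) = 31285*(-8491) = -265640935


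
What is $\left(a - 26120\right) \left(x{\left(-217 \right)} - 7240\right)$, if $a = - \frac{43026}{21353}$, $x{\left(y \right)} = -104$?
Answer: $\frac{4096361186784}{21353} \approx 1.9184 \cdot 10^{8}$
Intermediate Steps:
$a = - \frac{43026}{21353}$ ($a = \left(-43026\right) \frac{1}{21353} = - \frac{43026}{21353} \approx -2.015$)
$\left(a - 26120\right) \left(x{\left(-217 \right)} - 7240\right) = \left(- \frac{43026}{21353} - 26120\right) \left(-104 - 7240\right) = \left(- \frac{557783386}{21353}\right) \left(-7344\right) = \frac{4096361186784}{21353}$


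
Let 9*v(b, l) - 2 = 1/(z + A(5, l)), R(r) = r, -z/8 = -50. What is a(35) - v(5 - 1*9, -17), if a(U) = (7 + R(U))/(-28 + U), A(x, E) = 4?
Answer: 21007/3636 ≈ 5.7775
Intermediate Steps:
z = 400 (z = -8*(-50) = 400)
a(U) = (7 + U)/(-28 + U)
v(b, l) = 809/3636 (v(b, l) = 2/9 + 1/(9*(400 + 4)) = 2/9 + (⅑)/404 = 2/9 + (⅑)*(1/404) = 2/9 + 1/3636 = 809/3636)
a(35) - v(5 - 1*9, -17) = (7 + 35)/(-28 + 35) - 1*809/3636 = 42/7 - 809/3636 = (⅐)*42 - 809/3636 = 6 - 809/3636 = 21007/3636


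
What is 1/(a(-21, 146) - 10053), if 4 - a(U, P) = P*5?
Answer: -1/10779 ≈ -9.2773e-5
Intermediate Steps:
a(U, P) = 4 - 5*P (a(U, P) = 4 - P*5 = 4 - 5*P)
1/(a(-21, 146) - 10053) = 1/((4 - 5*146) - 10053) = 1/((4 - 730) - 10053) = 1/(-726 - 10053) = 1/(-10779) = -1/10779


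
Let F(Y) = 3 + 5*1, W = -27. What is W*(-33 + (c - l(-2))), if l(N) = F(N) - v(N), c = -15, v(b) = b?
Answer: 1566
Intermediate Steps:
F(Y) = 8 (F(Y) = 3 + 5 = 8)
l(N) = 8 - N
W*(-33 + (c - l(-2))) = -27*(-33 + (-15 - (8 - 1*(-2)))) = -27*(-33 + (-15 - (8 + 2))) = -27*(-33 + (-15 - 1*10)) = -27*(-33 + (-15 - 10)) = -27*(-33 - 25) = -27*(-58) = 1566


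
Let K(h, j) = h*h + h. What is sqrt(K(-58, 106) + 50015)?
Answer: sqrt(53321) ≈ 230.91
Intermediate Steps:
K(h, j) = h + h**2 (K(h, j) = h**2 + h = h + h**2)
sqrt(K(-58, 106) + 50015) = sqrt(-58*(1 - 58) + 50015) = sqrt(-58*(-57) + 50015) = sqrt(3306 + 50015) = sqrt(53321)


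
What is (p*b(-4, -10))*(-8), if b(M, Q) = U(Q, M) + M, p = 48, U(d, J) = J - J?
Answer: 1536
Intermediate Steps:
U(d, J) = 0
b(M, Q) = M (b(M, Q) = 0 + M = M)
(p*b(-4, -10))*(-8) = (48*(-4))*(-8) = -192*(-8) = 1536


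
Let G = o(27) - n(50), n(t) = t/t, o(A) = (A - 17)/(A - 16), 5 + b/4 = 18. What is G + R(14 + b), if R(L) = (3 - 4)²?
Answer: 10/11 ≈ 0.90909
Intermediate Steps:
b = 52 (b = -20 + 4*18 = -20 + 72 = 52)
o(A) = (-17 + A)/(-16 + A)
n(t) = 1
R(L) = 1 (R(L) = (-1)² = 1)
G = -1/11 (G = (-17 + 27)/(-16 + 27) - 1*1 = 10/11 - 1 = -1/11 ≈ -0.090909)
G + R(14 + b) = -1/11 + 1 = 10/11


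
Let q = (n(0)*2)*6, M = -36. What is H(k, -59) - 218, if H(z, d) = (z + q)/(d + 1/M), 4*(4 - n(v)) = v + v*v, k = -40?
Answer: -463538/2125 ≈ -218.14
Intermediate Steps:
n(v) = 4 - v/4 - v**2/4 (n(v) = 4 - (v + v*v)/4 = 4 - (v + v**2)/4 = 4 + (-v/4 - v**2/4) = 4 - v/4 - v**2/4)
q = 48 (q = ((4 - 1/4*0 - 1/4*0**2)*2)*6 = ((4 + 0 - 1/4*0)*2)*6 = ((4 + 0 + 0)*2)*6 = (4*2)*6 = 8*6 = 48)
H(z, d) = (48 + z)/(-1/36 + d) (H(z, d) = (z + 48)/(d + 1/(-36)) = (48 + z)/(d - 1/36) = (48 + z)/(-1/36 + d))
H(k, -59) - 218 = 36*(48 - 40)/(-1 + 36*(-59)) - 218 = 36*8/(-1 - 2124) - 218 = 36*8/(-2125) - 218 = 36*(-1/2125)*8 - 218 = -288/2125 - 218 = -463538/2125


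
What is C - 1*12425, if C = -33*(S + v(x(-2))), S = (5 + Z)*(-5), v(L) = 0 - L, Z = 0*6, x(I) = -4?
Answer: -11732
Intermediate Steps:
Z = 0
v(L) = -L
S = -25 (S = (5 + 0)*(-5) = 5*(-5) = -25)
C = 693 (C = -33*(-25 - 1*(-4)) = -33*(-25 + 4) = -33*(-21) = 693)
C - 1*12425 = 693 - 1*12425 = 693 - 12425 = -11732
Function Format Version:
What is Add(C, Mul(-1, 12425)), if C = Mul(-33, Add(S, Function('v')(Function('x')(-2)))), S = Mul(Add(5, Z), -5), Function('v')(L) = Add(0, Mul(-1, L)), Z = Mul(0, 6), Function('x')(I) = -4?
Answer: -11732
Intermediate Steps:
Z = 0
Function('v')(L) = Mul(-1, L)
S = -25 (S = Mul(Add(5, 0), -5) = Mul(5, -5) = -25)
C = 693 (C = Mul(-33, Add(-25, Mul(-1, -4))) = Mul(-33, Add(-25, 4)) = Mul(-33, -21) = 693)
Add(C, Mul(-1, 12425)) = Add(693, Mul(-1, 12425)) = Add(693, -12425) = -11732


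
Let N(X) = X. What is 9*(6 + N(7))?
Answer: 117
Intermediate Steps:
9*(6 + N(7)) = 9*(6 + 7) = 9*13 = 117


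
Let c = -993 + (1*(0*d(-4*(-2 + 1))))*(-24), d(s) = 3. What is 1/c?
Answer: -1/993 ≈ -0.0010071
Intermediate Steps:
c = -993 (c = -993 + (1*(0*3))*(-24) = -993 + (1*0)*(-24) = -993 + 0*(-24) = -993 + 0 = -993)
1/c = 1/(-993) = -1/993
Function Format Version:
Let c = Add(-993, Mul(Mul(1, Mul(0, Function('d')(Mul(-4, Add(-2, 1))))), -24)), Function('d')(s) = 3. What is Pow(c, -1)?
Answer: Rational(-1, 993) ≈ -0.0010071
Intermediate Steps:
c = -993 (c = Add(-993, Mul(Mul(1, Mul(0, 3)), -24)) = Add(-993, Mul(Mul(1, 0), -24)) = Add(-993, Mul(0, -24)) = Add(-993, 0) = -993)
Pow(c, -1) = Pow(-993, -1) = Rational(-1, 993)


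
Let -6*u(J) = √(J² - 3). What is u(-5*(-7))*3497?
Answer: -3497*√1222/6 ≈ -20374.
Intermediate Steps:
u(J) = -√(-3 + J²)/6 (u(J) = -√(J² - 3)/6 = -√(-3 + J²)/6)
u(-5*(-7))*3497 = -√(-3 + (-5*(-7))²)/6*3497 = -√(-3 + 35²)/6*3497 = -√(-3 + 1225)/6*3497 = -√1222/6*3497 = -3497*√1222/6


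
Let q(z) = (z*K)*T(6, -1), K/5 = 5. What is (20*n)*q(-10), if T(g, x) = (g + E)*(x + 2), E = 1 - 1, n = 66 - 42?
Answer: -720000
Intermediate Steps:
n = 24
K = 25 (K = 5*5 = 25)
E = 0
T(g, x) = g*(2 + x) (T(g, x) = (g + 0)*(x + 2) = g*(2 + x))
q(z) = 150*z (q(z) = (z*25)*(6*(2 - 1)) = (25*z)*(6*1) = (25*z)*6 = 150*z)
(20*n)*q(-10) = (20*24)*(150*(-10)) = 480*(-1500) = -720000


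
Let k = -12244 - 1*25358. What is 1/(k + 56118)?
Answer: 1/18516 ≈ 5.4007e-5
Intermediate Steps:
k = -37602 (k = -12244 - 25358 = -37602)
1/(k + 56118) = 1/(-37602 + 56118) = 1/18516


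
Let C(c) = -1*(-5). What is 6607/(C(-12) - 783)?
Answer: -6607/778 ≈ -8.4923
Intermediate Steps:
C(c) = 5
6607/(C(-12) - 783) = 6607/(5 - 783) = 6607/(-778) = -1/778*6607 = -6607/778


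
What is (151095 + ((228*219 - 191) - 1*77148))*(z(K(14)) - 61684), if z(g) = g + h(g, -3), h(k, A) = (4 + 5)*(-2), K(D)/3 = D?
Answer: -7626602080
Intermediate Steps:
K(D) = 3*D
h(k, A) = -18 (h(k, A) = 9*(-2) = -18)
z(g) = -18 + g (z(g) = g - 18 = -18 + g)
(151095 + ((228*219 - 191) - 1*77148))*(z(K(14)) - 61684) = (151095 + ((228*219 - 191) - 1*77148))*((-18 + 3*14) - 61684) = (151095 + ((49932 - 191) - 77148))*((-18 + 42) - 61684) = (151095 + (49741 - 77148))*(24 - 61684) = (151095 - 27407)*(-61660) = 123688*(-61660) = -7626602080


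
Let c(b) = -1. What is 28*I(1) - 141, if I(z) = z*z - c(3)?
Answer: -85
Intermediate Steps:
I(z) = 1 + z**2 (I(z) = z*z - 1*(-1) = z**2 + 1 = 1 + z**2)
28*I(1) - 141 = 28*(1 + 1**2) - 141 = 28*(1 + 1) - 141 = 28*2 - 141 = 56 - 141 = -85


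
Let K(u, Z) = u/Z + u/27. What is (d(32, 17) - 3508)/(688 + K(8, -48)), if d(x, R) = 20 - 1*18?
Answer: -189324/37159 ≈ -5.0950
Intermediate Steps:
d(x, R) = 2 (d(x, R) = 20 - 18 = 2)
K(u, Z) = u/27 + u/Z (K(u, Z) = u/Z + u*(1/27) = u/Z + u/27 = u/27 + u/Z)
(d(32, 17) - 3508)/(688 + K(8, -48)) = (2 - 3508)/(688 + ((1/27)*8 + 8/(-48))) = -3506/(688 + (8/27 + 8*(-1/48))) = -3506/(688 + (8/27 - ⅙)) = -3506/(688 + 7/54) = -3506/37159/54 = -3506*54/37159 = -189324/37159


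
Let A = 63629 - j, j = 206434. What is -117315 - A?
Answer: 25490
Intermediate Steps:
A = -142805 (A = 63629 - 1*206434 = 63629 - 206434 = -142805)
-117315 - A = -117315 - 1*(-142805) = -117315 + 142805 = 25490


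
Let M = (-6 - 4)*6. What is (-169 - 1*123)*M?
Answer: 17520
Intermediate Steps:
M = -60 (M = -10*6 = -60)
(-169 - 1*123)*M = (-169 - 1*123)*(-60) = (-169 - 123)*(-60) = -292*(-60) = 17520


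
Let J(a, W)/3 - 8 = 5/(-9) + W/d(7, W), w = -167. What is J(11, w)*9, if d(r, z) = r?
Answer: -3102/7 ≈ -443.14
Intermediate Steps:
J(a, W) = 67/3 + 3*W/7 (J(a, W) = 24 + 3*(5/(-9) + W/7) = 24 + 3*(5*(-1/9) + W*(1/7)) = 24 + 3*(-5/9 + W/7) = 24 + (-5/3 + 3*W/7) = 67/3 + 3*W/7)
J(11, w)*9 = (67/3 + (3/7)*(-167))*9 = (67/3 - 501/7)*9 = -1034/21*9 = -3102/7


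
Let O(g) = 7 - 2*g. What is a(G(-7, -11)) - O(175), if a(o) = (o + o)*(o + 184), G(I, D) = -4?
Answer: -1097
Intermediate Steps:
a(o) = 2*o*(184 + o) (a(o) = (2*o)*(184 + o) = 2*o*(184 + o))
a(G(-7, -11)) - O(175) = 2*(-4)*(184 - 4) - (7 - 2*175) = 2*(-4)*180 - (7 - 350) = -1440 - 1*(-343) = -1440 + 343 = -1097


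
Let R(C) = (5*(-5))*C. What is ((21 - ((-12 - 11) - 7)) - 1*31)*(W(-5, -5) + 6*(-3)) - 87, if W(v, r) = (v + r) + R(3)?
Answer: -2147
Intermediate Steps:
R(C) = -25*C
W(v, r) = -75 + r + v (W(v, r) = (v + r) - 25*3 = (r + v) - 75 = -75 + r + v)
((21 - ((-12 - 11) - 7)) - 1*31)*(W(-5, -5) + 6*(-3)) - 87 = ((21 - ((-12 - 11) - 7)) - 1*31)*((-75 - 5 - 5) + 6*(-3)) - 87 = ((21 - (-23 - 7)) - 31)*(-85 - 18) - 87 = ((21 - 1*(-30)) - 31)*(-103) - 87 = ((21 + 30) - 31)*(-103) - 87 = (51 - 31)*(-103) - 87 = 20*(-103) - 87 = -2060 - 87 = -2147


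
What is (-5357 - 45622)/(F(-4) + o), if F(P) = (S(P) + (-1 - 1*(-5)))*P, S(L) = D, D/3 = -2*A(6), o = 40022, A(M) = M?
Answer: -50979/40150 ≈ -1.2697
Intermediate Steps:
D = -36 (D = 3*(-2*6) = 3*(-12) = -36)
S(L) = -36
F(P) = -32*P (F(P) = (-36 + (-1 - 1*(-5)))*P = (-36 + (-1 + 5))*P = (-36 + 4)*P = -32*P)
(-5357 - 45622)/(F(-4) + o) = (-5357 - 45622)/(-32*(-4) + 40022) = -50979/(128 + 40022) = -50979/40150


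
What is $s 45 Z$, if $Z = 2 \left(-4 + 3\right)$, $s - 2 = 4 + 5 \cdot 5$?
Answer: $-2790$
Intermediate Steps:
$s = 31$ ($s = 2 + \left(4 + 5 \cdot 5\right) = 2 + \left(4 + 25\right) = 2 + 29 = 31$)
$Z = -2$ ($Z = 2 \left(-1\right) = -2$)
$s 45 Z = 31 \cdot 45 \left(-2\right) = 1395 \left(-2\right) = -2790$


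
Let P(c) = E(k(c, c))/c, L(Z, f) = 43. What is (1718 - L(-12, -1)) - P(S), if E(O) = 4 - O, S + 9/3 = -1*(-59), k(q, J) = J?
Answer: 23463/14 ≈ 1675.9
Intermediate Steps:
S = 56 (S = -3 - 1*(-59) = -3 + 59 = 56)
P(c) = (4 - c)/c
(1718 - L(-12, -1)) - P(S) = (1718 - 1*43) - (4 - 1*56)/56 = (1718 - 43) - (4 - 56)/56 = 1675 - (-52)/56 = 1675 - 1*(-13/14) = 1675 + 13/14 = 23463/14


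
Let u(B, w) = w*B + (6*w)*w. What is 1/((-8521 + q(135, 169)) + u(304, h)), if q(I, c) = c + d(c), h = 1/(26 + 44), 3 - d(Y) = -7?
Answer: -2450/20427257 ≈ -0.00011994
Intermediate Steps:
d(Y) = 10 (d(Y) = 3 - 1*(-7) = 3 + 7 = 10)
h = 1/70 ≈ 0.014286
u(B, w) = 6*w² + B*w (u(B, w) = B*w + 6*w² = 6*w² + B*w)
q(I, c) = 10 + c (q(I, c) = c + 10 = 10 + c)
1/((-8521 + q(135, 169)) + u(304, h)) = 1/((-8521 + (10 + 169)) + (304 + 6*(1/70))/70) = 1/((-8521 + 179) + (304 + 3/35)/70) = 1/(-8342 + (1/70)*(10643/35)) = 1/(-8342 + 10643/2450) = 1/(-20427257/2450) = -2450/20427257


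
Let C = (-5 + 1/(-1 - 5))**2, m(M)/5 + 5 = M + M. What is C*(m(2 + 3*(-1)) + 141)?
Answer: 50933/18 ≈ 2829.6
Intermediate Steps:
m(M) = -25 + 10*M (m(M) = -25 + 5*(M + M) = -25 + 5*(2*M) = -25 + 10*M)
C = 961/36 (C = (-5 + 1/(-6))**2 = (-5 - 1/6)**2 = (-31/6)**2 = 961/36 ≈ 26.694)
C*(m(2 + 3*(-1)) + 141) = 961*((-25 + 10*(2 + 3*(-1))) + 141)/36 = 961*((-25 + 10*(2 - 3)) + 141)/36 = 961*((-25 + 10*(-1)) + 141)/36 = 961*((-25 - 10) + 141)/36 = 961*(-35 + 141)/36 = (961/36)*106 = 50933/18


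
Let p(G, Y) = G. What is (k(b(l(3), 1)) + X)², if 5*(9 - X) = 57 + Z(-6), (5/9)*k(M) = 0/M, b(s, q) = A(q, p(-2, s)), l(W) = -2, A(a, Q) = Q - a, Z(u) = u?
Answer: 36/25 ≈ 1.4400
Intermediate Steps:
b(s, q) = -2 - q
k(M) = 0 (k(M) = 9*(0/M)/5 = (9/5)*0 = 0)
X = -6/5 (X = 9 - (57 - 6)/5 = 9 - ⅕*51 = 9 - 51/5 = -6/5 ≈ -1.2000)
(k(b(l(3), 1)) + X)² = (0 - 6/5)² = (-6/5)² = 36/25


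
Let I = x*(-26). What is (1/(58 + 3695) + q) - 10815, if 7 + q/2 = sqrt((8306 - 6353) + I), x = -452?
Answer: -40641236/3753 + 2*sqrt(13705) ≈ -10595.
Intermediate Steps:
I = 11752 (I = -452*(-26) = 11752)
q = -14 + 2*sqrt(13705) (q = -14 + 2*sqrt((8306 - 6353) + 11752) = -14 + 2*sqrt(1953 + 11752) = -14 + 2*sqrt(13705) ≈ 220.14)
(1/(58 + 3695) + q) - 10815 = (1/(58 + 3695) + (-14 + 2*sqrt(13705))) - 10815 = (1/3753 + (-14 + 2*sqrt(13705))) - 10815 = (-52541/3753 + 2*sqrt(13705)) - 10815 = -40641236/3753 + 2*sqrt(13705)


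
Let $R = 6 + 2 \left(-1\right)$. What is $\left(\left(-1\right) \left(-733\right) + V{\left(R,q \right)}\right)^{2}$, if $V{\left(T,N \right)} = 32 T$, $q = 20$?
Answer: $741321$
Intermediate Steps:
$R = 4$ ($R = 6 - 2 = 4$)
$\left(\left(-1\right) \left(-733\right) + V{\left(R,q \right)}\right)^{2} = \left(\left(-1\right) \left(-733\right) + 32 \cdot 4\right)^{2} = \left(733 + 128\right)^{2} = 861^{2} = 741321$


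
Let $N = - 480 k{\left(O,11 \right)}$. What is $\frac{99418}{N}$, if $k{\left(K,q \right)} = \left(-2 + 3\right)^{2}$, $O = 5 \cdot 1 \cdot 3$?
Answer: $- \frac{49709}{240} \approx -207.12$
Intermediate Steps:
$O = 15$ ($O = 5 \cdot 3 = 15$)
$k{\left(K,q \right)} = 1$ ($k{\left(K,q \right)} = 1^{2} = 1$)
$N = -480$ ($N = \left(-480\right) 1 = -480$)
$\frac{99418}{N} = \frac{99418}{-480} = 99418 \left(- \frac{1}{480}\right) = - \frac{49709}{240}$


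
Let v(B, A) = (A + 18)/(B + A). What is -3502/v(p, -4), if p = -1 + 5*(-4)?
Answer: 43775/7 ≈ 6253.6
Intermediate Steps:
p = -21 (p = -1 - 20 = -21)
v(B, A) = (18 + A)/(A + B)
-3502/v(p, -4) = -3502*(-4 - 21)/(18 - 4) = -3502/(14/(-25)) = -3502/((-1/25*14)) = -3502/(-14/25) = -3502*(-25/14) = 43775/7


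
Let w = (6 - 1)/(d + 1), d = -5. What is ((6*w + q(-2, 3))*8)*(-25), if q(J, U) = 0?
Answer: 1500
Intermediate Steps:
w = -5/4 (w = (6 - 1)/(-5 + 1) = 5/(-4) = 5*(-¼) = -5/4 ≈ -1.2500)
((6*w + q(-2, 3))*8)*(-25) = ((6*(-5/4) + 0)*8)*(-25) = ((-15/2 + 0)*8)*(-25) = -15/2*8*(-25) = -60*(-25) = 1500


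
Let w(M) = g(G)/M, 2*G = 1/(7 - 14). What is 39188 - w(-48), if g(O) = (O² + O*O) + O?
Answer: 30723391/784 ≈ 39188.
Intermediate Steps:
G = -1/14 (G = 1/(2*(7 - 14)) = (½)/(-7) = (½)*(-⅐) = -1/14 ≈ -0.071429)
g(O) = O + 2*O² (g(O) = (O² + O²) + O = 2*O² + O = O + 2*O²)
w(M) = -3/(49*M) (w(M) = (-(1 + 2*(-1/14))/14)/M = (-(1 - ⅐)/14)/M = (-1/14*6/7)/M = -3/(49*M))
39188 - w(-48) = 39188 - (-3)/(49*(-48)) = 39188 - (-3)*(-1)/(49*48) = 39188 - 1*1/784 = 39188 - 1/784 = 30723391/784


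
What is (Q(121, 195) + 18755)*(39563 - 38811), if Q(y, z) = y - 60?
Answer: 14149632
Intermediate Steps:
Q(y, z) = -60 + y
(Q(121, 195) + 18755)*(39563 - 38811) = ((-60 + 121) + 18755)*(39563 - 38811) = (61 + 18755)*752 = 18816*752 = 14149632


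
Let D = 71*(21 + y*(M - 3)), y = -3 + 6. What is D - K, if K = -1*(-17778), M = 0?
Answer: -16926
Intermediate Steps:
y = 3
K = 17778
D = 852 (D = 71*(21 + 3*(0 - 3)) = 71*(21 + 3*(-3)) = 71*(21 - 9) = 71*12 = 852)
D - K = 852 - 1*17778 = 852 - 17778 = -16926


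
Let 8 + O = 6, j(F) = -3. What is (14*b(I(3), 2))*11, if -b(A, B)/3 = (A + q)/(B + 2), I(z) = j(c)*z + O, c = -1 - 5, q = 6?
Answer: 1155/2 ≈ 577.50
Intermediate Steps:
c = -6
O = -2 (O = -8 + 6 = -2)
I(z) = -2 - 3*z (I(z) = -3*z - 2 = -2 - 3*z)
b(A, B) = -3*(6 + A)/(2 + B) (b(A, B) = -3*(A + 6)/(B + 2) = -3*(6 + A)/(2 + B))
(14*b(I(3), 2))*11 = (14*(3*(-6 - (-2 - 3*3))/(2 + 2)))*11 = (14*(3*(-6 - (-2 - 9))/4))*11 = (14*(3*(1/4)*(-6 - 1*(-11))))*11 = (14*(3*(1/4)*(-6 + 11)))*11 = (14*(3*(1/4)*5))*11 = (14*(15/4))*11 = (105/2)*11 = 1155/2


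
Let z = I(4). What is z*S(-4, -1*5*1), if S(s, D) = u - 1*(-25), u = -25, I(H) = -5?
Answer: 0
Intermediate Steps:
z = -5
S(s, D) = 0 (S(s, D) = -25 - 1*(-25) = -25 + 25 = 0)
z*S(-4, -1*5*1) = -5*0 = 0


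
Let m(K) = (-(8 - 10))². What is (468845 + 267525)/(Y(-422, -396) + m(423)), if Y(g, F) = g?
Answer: -368185/209 ≈ -1761.7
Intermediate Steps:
m(K) = 4 (m(K) = (-1*(-2))² = 2² = 4)
(468845 + 267525)/(Y(-422, -396) + m(423)) = (468845 + 267525)/(-422 + 4) = 736370/(-418) = 736370*(-1/418) = -368185/209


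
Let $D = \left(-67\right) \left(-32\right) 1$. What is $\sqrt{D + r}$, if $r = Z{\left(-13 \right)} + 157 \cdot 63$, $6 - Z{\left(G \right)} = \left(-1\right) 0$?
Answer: $\sqrt{12041} \approx 109.73$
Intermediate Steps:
$Z{\left(G \right)} = 6$ ($Z{\left(G \right)} = 6 - \left(-1\right) 0 = 6 - 0 = 6 + 0 = 6$)
$r = 9897$ ($r = 6 + 157 \cdot 63 = 6 + 9891 = 9897$)
$D = 2144$ ($D = 2144 \cdot 1 = 2144$)
$\sqrt{D + r} = \sqrt{2144 + 9897} = \sqrt{12041}$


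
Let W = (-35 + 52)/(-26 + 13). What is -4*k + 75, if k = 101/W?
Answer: 6527/17 ≈ 383.94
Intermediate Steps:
W = -17/13 (W = 17/(-13) = 17*(-1/13) = -17/13 ≈ -1.3077)
k = -1313/17 (k = 101/(-17/13) = 101*(-13/17) = -1313/17 ≈ -77.235)
-4*k + 75 = -4*(-1313/17) + 75 = 5252/17 + 75 = 6527/17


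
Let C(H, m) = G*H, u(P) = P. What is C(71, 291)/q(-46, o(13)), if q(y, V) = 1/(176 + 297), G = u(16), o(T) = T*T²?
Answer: 537328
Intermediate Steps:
o(T) = T³
G = 16
C(H, m) = 16*H
q(y, V) = 1/473
C(71, 291)/q(-46, o(13)) = (16*71)/(1/473) = 1136*473 = 537328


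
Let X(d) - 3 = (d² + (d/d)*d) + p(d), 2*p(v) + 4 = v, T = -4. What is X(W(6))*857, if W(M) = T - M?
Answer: 73702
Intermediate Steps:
W(M) = -4 - M
p(v) = -2 + v/2
X(d) = 1 + d² + 3*d/2 (X(d) = 3 + ((d² + (d/d)*d) + (-2 + d/2)) = 3 + ((d² + 1*d) + (-2 + d/2)) = 3 + ((d² + d) + (-2 + d/2)) = 3 + ((d + d²) + (-2 + d/2)) = 3 + (-2 + d² + 3*d/2) = 1 + d² + 3*d/2)
X(W(6))*857 = (1 + (-4 - 1*6)² + 3*(-4 - 1*6)/2)*857 = (1 + (-4 - 6)² + 3*(-4 - 6)/2)*857 = (1 + (-10)² + (3/2)*(-10))*857 = (1 + 100 - 15)*857 = 86*857 = 73702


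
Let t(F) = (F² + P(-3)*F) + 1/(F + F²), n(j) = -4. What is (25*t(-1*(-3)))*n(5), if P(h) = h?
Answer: -25/3 ≈ -8.3333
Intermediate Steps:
t(F) = F² + 1/(F + F²) - 3*F (t(F) = (F² - 3*F) + 1/(F + F²) = F² + 1/(F + F²) - 3*F)
(25*t(-1*(-3)))*n(5) = (25*((1 + (-1*(-3))⁴ - 3*(-1*(-3))² - 2*(-1*(-3))³)/(((-1*(-3)))*(1 - 1*(-3)))))*(-4) = (25*((1 + 3⁴ - 3*3² - 2*3³)/(3*(1 + 3))))*(-4) = (25*((⅓)*(1 + 81 - 3*9 - 2*27)/4))*(-4) = (25*((⅓)*(¼)*(1 + 81 - 27 - 54)))*(-4) = (25*((⅓)*(¼)*1))*(-4) = (25*(1/12))*(-4) = (25/12)*(-4) = -25/3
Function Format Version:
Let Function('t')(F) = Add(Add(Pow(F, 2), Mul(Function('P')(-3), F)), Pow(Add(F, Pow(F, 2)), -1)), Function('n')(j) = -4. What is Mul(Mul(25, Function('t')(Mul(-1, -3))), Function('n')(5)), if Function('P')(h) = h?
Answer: Rational(-25, 3) ≈ -8.3333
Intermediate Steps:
Function('t')(F) = Add(Pow(F, 2), Pow(Add(F, Pow(F, 2)), -1), Mul(-3, F)) (Function('t')(F) = Add(Add(Pow(F, 2), Mul(-3, F)), Pow(Add(F, Pow(F, 2)), -1)) = Add(Pow(F, 2), Pow(Add(F, Pow(F, 2)), -1), Mul(-3, F)))
Mul(Mul(25, Function('t')(Mul(-1, -3))), Function('n')(5)) = Mul(Mul(25, Mul(Pow(Mul(-1, -3), -1), Pow(Add(1, Mul(-1, -3)), -1), Add(1, Pow(Mul(-1, -3), 4), Mul(-3, Pow(Mul(-1, -3), 2)), Mul(-2, Pow(Mul(-1, -3), 3))))), -4) = Mul(Mul(25, Mul(Pow(3, -1), Pow(Add(1, 3), -1), Add(1, Pow(3, 4), Mul(-3, Pow(3, 2)), Mul(-2, Pow(3, 3))))), -4) = Mul(Mul(25, Mul(Rational(1, 3), Pow(4, -1), Add(1, 81, Mul(-3, 9), Mul(-2, 27)))), -4) = Mul(Mul(25, Mul(Rational(1, 3), Rational(1, 4), Add(1, 81, -27, -54))), -4) = Mul(Mul(25, Mul(Rational(1, 3), Rational(1, 4), 1)), -4) = Mul(Mul(25, Rational(1, 12)), -4) = Mul(Rational(25, 12), -4) = Rational(-25, 3)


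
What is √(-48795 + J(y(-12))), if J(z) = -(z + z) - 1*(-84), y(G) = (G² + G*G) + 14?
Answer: I*√49315 ≈ 222.07*I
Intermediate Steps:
y(G) = 14 + 2*G² (y(G) = (G² + G²) + 14 = 2*G² + 14 = 14 + 2*G²)
J(z) = 84 - 2*z (J(z) = -2*z + 84 = 84 - 2*z)
√(-48795 + J(y(-12))) = √(-48795 + (84 - 2*(14 + 2*(-12)²))) = √(-48795 + (84 - 2*(14 + 2*144))) = √(-48795 + (84 - 2*(14 + 288))) = √(-48795 + (84 - 2*302)) = √(-48795 + (84 - 604)) = √(-48795 - 520) = √(-49315) = I*√49315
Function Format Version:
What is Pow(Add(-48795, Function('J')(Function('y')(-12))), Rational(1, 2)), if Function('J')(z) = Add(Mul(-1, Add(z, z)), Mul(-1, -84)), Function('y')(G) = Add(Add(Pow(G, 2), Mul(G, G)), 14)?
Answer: Mul(I, Pow(49315, Rational(1, 2))) ≈ Mul(222.07, I)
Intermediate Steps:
Function('y')(G) = Add(14, Mul(2, Pow(G, 2))) (Function('y')(G) = Add(Add(Pow(G, 2), Pow(G, 2)), 14) = Add(Mul(2, Pow(G, 2)), 14) = Add(14, Mul(2, Pow(G, 2))))
Function('J')(z) = Add(84, Mul(-2, z)) (Function('J')(z) = Add(Mul(-1, Mul(2, z)), 84) = Add(Mul(-2, z), 84) = Add(84, Mul(-2, z)))
Pow(Add(-48795, Function('J')(Function('y')(-12))), Rational(1, 2)) = Pow(Add(-48795, Add(84, Mul(-2, Add(14, Mul(2, Pow(-12, 2)))))), Rational(1, 2)) = Pow(Add(-48795, Add(84, Mul(-2, Add(14, Mul(2, 144))))), Rational(1, 2)) = Pow(Add(-48795, Add(84, Mul(-2, Add(14, 288)))), Rational(1, 2)) = Pow(Add(-48795, Add(84, Mul(-2, 302))), Rational(1, 2)) = Pow(Add(-48795, Add(84, -604)), Rational(1, 2)) = Pow(Add(-48795, -520), Rational(1, 2)) = Pow(-49315, Rational(1, 2)) = Mul(I, Pow(49315, Rational(1, 2)))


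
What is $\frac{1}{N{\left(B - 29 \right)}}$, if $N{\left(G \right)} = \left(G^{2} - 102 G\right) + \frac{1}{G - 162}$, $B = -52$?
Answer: $\frac{243}{3601988} \approx 6.7463 \cdot 10^{-5}$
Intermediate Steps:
$N{\left(G \right)} = G^{2} + \frac{1}{-162 + G} - 102 G$ ($N{\left(G \right)} = \left(G^{2} - 102 G\right) + \frac{1}{-162 + G} = G^{2} + \frac{1}{-162 + G} - 102 G$)
$\frac{1}{N{\left(B - 29 \right)}} = \frac{1}{\frac{1}{-162 - 81} \left(1 + \left(-52 - 29\right)^{3} - 264 \left(-52 - 29\right)^{2} + 16524 \left(-52 - 29\right)\right)} = \frac{1}{\frac{1}{-162 - 81} \left(1 + \left(-81\right)^{3} - 264 \left(-81\right)^{2} + 16524 \left(-81\right)\right)} = \frac{1}{\frac{1}{-243} \left(1 - 531441 - 1732104 - 1338444\right)} = \frac{1}{\left(- \frac{1}{243}\right) \left(1 - 531441 - 1732104 - 1338444\right)} = \frac{1}{\left(- \frac{1}{243}\right) \left(-3601988\right)} = \frac{1}{\frac{3601988}{243}} = \frac{243}{3601988}$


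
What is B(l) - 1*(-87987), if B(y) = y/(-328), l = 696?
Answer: 3607380/41 ≈ 87985.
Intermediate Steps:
B(y) = -y/328 (B(y) = y*(-1/328) = -y/328)
B(l) - 1*(-87987) = -1/328*696 - 1*(-87987) = -87/41 + 87987 = 3607380/41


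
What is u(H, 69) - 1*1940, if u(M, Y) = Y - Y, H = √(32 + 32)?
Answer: -1940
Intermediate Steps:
H = 8 (H = √64 = 8)
u(M, Y) = 0
u(H, 69) - 1*1940 = 0 - 1*1940 = 0 - 1940 = -1940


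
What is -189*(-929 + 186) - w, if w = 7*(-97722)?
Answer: 824481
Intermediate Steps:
w = -684054
-189*(-929 + 186) - w = -189*(-929 + 186) - 1*(-684054) = -189*(-743) + 684054 = 140427 + 684054 = 824481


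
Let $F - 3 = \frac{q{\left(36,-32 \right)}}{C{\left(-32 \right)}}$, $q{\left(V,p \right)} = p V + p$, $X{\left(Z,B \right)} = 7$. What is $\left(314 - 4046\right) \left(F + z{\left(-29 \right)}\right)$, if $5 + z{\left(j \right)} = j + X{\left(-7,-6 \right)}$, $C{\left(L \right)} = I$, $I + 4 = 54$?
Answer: $\frac{4448544}{25} \approx 1.7794 \cdot 10^{5}$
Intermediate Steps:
$I = 50$ ($I = -4 + 54 = 50$)
$C{\left(L \right)} = 50$
$q{\left(V,p \right)} = p + V p$ ($q{\left(V,p \right)} = V p + p = p + V p$)
$z{\left(j \right)} = 2 + j$ ($z{\left(j \right)} = -5 + \left(j + 7\right) = -5 + \left(7 + j\right) = 2 + j$)
$F = - \frac{517}{25}$ ($F = 3 + \frac{\left(-32\right) \left(1 + 36\right)}{50} = 3 + \left(-32\right) 37 \cdot \frac{1}{50} = 3 - \frac{592}{25} = - \frac{517}{25} \approx -20.68$)
$\left(314 - 4046\right) \left(F + z{\left(-29 \right)}\right) = \left(314 - 4046\right) \left(- \frac{517}{25} + \left(2 - 29\right)\right) = - 3732 \left(- \frac{517}{25} - 27\right) = \left(-3732\right) \left(- \frac{1192}{25}\right) = \frac{4448544}{25}$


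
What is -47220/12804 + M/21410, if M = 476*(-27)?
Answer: -48980717/11422235 ≈ -4.2882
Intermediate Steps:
M = -12852
-47220/12804 + M/21410 = -47220/12804 - 12852/21410 = -47220*1/12804 - 12852*1/21410 = -3935/1067 - 6426/10705 = -48980717/11422235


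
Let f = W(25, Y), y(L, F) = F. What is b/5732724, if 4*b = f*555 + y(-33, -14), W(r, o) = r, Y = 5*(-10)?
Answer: 13861/22930896 ≈ 0.00060447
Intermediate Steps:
Y = -50
f = 25
b = 13861/4 (b = (25*555 - 14)/4 = (13875 - 14)/4 = (¼)*13861 = 13861/4 ≈ 3465.3)
b/5732724 = (13861/4)/5732724 = (13861/4)*(1/5732724) = 13861/22930896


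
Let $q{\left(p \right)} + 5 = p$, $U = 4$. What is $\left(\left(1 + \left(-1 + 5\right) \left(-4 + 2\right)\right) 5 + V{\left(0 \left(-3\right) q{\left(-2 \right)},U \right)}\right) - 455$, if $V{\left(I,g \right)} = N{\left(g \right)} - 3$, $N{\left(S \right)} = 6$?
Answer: $-487$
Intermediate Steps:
$q{\left(p \right)} = -5 + p$
$V{\left(I,g \right)} = 3$ ($V{\left(I,g \right)} = 6 - 3 = 3$)
$\left(\left(1 + \left(-1 + 5\right) \left(-4 + 2\right)\right) 5 + V{\left(0 \left(-3\right) q{\left(-2 \right)},U \right)}\right) - 455 = \left(\left(1 + \left(-1 + 5\right) \left(-4 + 2\right)\right) 5 + 3\right) - 455 = \left(\left(1 + 4 \left(-2\right)\right) 5 + 3\right) - 455 = \left(\left(1 - 8\right) 5 + 3\right) - 455 = \left(\left(-7\right) 5 + 3\right) - 455 = \left(-35 + 3\right) - 455 = -32 - 455 = -487$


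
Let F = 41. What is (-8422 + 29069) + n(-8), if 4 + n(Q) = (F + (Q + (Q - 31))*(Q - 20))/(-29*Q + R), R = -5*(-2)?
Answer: 4996963/242 ≈ 20649.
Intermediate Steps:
R = 10
n(Q) = -4 + (41 + (-31 + 2*Q)*(-20 + Q))/(10 - 29*Q) (n(Q) = -4 + (41 + (Q + (Q - 31))*(Q - 20))/(-29*Q + 10) = -4 + (41 + (Q + (-31 + Q))*(-20 + Q))/(10 - 29*Q) = -4 + (41 + (-31 + 2*Q)*(-20 + Q))/(10 - 29*Q))
(-8422 + 29069) + n(-8) = (-8422 + 29069) + (-621 - 45*(-8) - 2*(-8)**2)/(-10 + 29*(-8)) = 20647 + (-621 + 360 - 2*64)/(-10 - 232) = 20647 + (-621 + 360 - 128)/(-242) = 20647 - 1/242*(-389) = 20647 + 389/242 = 4996963/242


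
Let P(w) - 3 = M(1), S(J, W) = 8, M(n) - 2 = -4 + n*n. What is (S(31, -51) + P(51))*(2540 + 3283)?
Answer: 58230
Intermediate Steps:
M(n) = -2 + n**2 (M(n) = 2 + (-4 + n*n) = 2 + (-4 + n**2) = -2 + n**2)
P(w) = 2 (P(w) = 3 + (-2 + 1**2) = 3 + (-2 + 1) = 3 - 1 = 2)
(S(31, -51) + P(51))*(2540 + 3283) = (8 + 2)*(2540 + 3283) = 10*5823 = 58230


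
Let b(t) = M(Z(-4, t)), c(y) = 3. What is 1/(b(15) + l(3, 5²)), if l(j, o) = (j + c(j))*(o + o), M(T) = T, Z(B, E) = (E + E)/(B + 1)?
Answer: 1/290 ≈ 0.0034483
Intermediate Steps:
Z(B, E) = 2*E/(1 + B) (Z(B, E) = (2*E)/(1 + B) = 2*E/(1 + B))
b(t) = -2*t/3 (b(t) = 2*t/(1 - 4) = 2*t/(-3) = 2*t*(-⅓) = -2*t/3)
l(j, o) = 2*o*(3 + j) (l(j, o) = (j + 3)*(o + o) = (3 + j)*(2*o) = 2*o*(3 + j))
1/(b(15) + l(3, 5²)) = 1/(-⅔*15 + 2*5²*(3 + 3)) = 1/(-10 + 2*25*6) = 1/(-10 + 300) = 1/290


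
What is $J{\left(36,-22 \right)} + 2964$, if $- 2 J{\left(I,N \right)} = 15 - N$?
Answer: $\frac{5891}{2} \approx 2945.5$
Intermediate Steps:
$J{\left(I,N \right)} = - \frac{15}{2} + \frac{N}{2}$ ($J{\left(I,N \right)} = - \frac{15 - N}{2} = - \frac{15}{2} + \frac{N}{2}$)
$J{\left(36,-22 \right)} + 2964 = \left(- \frac{15}{2} + \frac{1}{2} \left(-22\right)\right) + 2964 = \left(- \frac{15}{2} - 11\right) + 2964 = - \frac{37}{2} + 2964 = \frac{5891}{2}$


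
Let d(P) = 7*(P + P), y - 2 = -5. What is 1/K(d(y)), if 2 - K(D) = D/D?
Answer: 1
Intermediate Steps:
y = -3 (y = 2 - 5 = -3)
d(P) = 14*P (d(P) = 7*(2*P) = 14*P)
K(D) = 1 (K(D) = 2 - D/D = 2 - 1*1 = 2 - 1 = 1)
1/K(d(y)) = 1/1 = 1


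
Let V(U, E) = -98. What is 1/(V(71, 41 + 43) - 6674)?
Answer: -1/6772 ≈ -0.00014767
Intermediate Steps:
1/(V(71, 41 + 43) - 6674) = 1/(-98 - 6674) = 1/(-6772) = -1/6772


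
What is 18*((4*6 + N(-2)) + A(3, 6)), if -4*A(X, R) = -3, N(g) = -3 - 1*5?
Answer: 603/2 ≈ 301.50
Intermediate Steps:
N(g) = -8 (N(g) = -3 - 5 = -8)
A(X, R) = ¾ (A(X, R) = -¼*(-3) = ¾)
18*((4*6 + N(-2)) + A(3, 6)) = 18*((4*6 - 8) + ¾) = 18*((24 - 8) + ¾) = 18*(16 + ¾) = 18*(67/4) = 603/2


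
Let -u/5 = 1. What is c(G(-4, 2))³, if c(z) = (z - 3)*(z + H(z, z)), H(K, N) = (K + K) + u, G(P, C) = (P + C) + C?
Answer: 3375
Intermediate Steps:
G(P, C) = P + 2*C (G(P, C) = (C + P) + C = P + 2*C)
u = -5 (u = -5*1 = -5)
H(K, N) = -5 + 2*K (H(K, N) = (K + K) - 5 = 2*K - 5 = -5 + 2*K)
c(z) = (-5 + 3*z)*(-3 + z) (c(z) = (z - 3)*(z + (-5 + 2*z)) = (-3 + z)*(-5 + 3*z) = (-5 + 3*z)*(-3 + z))
c(G(-4, 2))³ = (15 - 14*(-4 + 2*2) + 3*(-4 + 2*2)²)³ = (15 - 14*(-4 + 4) + 3*(-4 + 4)²)³ = (15 - 14*0 + 3*0²)³ = (15 + 0 + 3*0)³ = (15 + 0 + 0)³ = 15³ = 3375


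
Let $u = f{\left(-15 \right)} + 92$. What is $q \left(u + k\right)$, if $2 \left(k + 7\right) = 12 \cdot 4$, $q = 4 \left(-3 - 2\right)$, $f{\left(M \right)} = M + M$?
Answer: $-1580$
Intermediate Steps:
$f{\left(M \right)} = 2 M$
$q = -20$ ($q = 4 \left(-5\right) = -20$)
$k = 17$ ($k = -7 + \frac{12 \cdot 4}{2} = -7 + \frac{1}{2} \cdot 48 = -7 + 24 = 17$)
$u = 62$ ($u = 2 \left(-15\right) + 92 = -30 + 92 = 62$)
$q \left(u + k\right) = - 20 \left(62 + 17\right) = \left(-20\right) 79 = -1580$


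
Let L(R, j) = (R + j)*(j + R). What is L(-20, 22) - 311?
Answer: -307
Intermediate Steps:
L(R, j) = (R + j)² (L(R, j) = (R + j)*(R + j) = (R + j)²)
L(-20, 22) - 311 = (-20 + 22)² - 311 = 2² - 311 = 4 - 311 = -307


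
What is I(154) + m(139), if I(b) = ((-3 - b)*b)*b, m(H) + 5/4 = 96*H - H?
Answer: -14840833/4 ≈ -3.7102e+6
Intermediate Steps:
m(H) = -5/4 + 95*H (m(H) = -5/4 + (96*H - H) = -5/4 + 95*H)
I(b) = b²*(-3 - b) (I(b) = (b*(-3 - b))*b = b²*(-3 - b))
I(154) + m(139) = 154²*(-3 - 1*154) + (-5/4 + 95*139) = 23716*(-3 - 154) + (-5/4 + 13205) = 23716*(-157) + 52815/4 = -3723412 + 52815/4 = -14840833/4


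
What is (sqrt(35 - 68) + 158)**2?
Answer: (158 + I*sqrt(33))**2 ≈ 24931.0 + 1815.3*I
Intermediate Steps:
(sqrt(35 - 68) + 158)**2 = (sqrt(-33) + 158)**2 = (I*sqrt(33) + 158)**2 = (158 + I*sqrt(33))**2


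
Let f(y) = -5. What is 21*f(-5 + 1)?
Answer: -105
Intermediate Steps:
21*f(-5 + 1) = 21*(-5) = -105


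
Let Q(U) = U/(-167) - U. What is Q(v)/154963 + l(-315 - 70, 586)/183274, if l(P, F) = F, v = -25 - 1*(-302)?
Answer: 3318075121/2371457519977 ≈ 0.0013992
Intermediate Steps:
v = 277 (v = -25 + 302 = 277)
Q(U) = -168*U/167 (Q(U) = U*(-1/167) - U = -U/167 - U = -168*U/167)
Q(v)/154963 + l(-315 - 70, 586)/183274 = -168/167*277/154963 + 586/183274 = -46536/167*1/154963 + 586*(1/183274) = -46536/25878821 + 293/91637 = 3318075121/2371457519977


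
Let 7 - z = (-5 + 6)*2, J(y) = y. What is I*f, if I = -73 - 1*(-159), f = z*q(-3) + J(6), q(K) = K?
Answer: -774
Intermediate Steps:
z = 5 (z = 7 - (-5 + 6)*2 = 7 - 2 = 5)
f = -9 (f = 5*(-3) + 6 = -15 + 6 = -9)
I = 86 (I = -73 + 159 = 86)
I*f = 86*(-9) = -774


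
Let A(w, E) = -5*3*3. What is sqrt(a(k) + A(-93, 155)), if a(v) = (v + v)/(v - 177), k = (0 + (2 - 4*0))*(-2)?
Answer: I*sqrt(1472797)/181 ≈ 6.7049*I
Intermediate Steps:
k = -4 (k = (0 + (2 + 0))*(-2) = (0 + 2)*(-2) = 2*(-2) = -4)
A(w, E) = -45 (A(w, E) = -15*3 = -45)
a(v) = 2*v/(-177 + v) (a(v) = (2*v)/(-177 + v) = 2*v/(-177 + v))
sqrt(a(k) + A(-93, 155)) = sqrt(2*(-4)/(-177 - 4) - 45) = sqrt(2*(-4)/(-181) - 45) = sqrt(2*(-4)*(-1/181) - 45) = sqrt(8/181 - 45) = sqrt(-8137/181) = I*sqrt(1472797)/181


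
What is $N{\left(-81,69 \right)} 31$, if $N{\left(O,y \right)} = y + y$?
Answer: $4278$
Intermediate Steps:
$N{\left(O,y \right)} = 2 y$
$N{\left(-81,69 \right)} 31 = 2 \cdot 69 \cdot 31 = 138 \cdot 31 = 4278$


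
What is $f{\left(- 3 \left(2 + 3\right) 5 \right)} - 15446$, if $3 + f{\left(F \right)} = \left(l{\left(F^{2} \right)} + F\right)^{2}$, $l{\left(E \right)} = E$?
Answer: $30787051$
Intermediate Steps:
$f{\left(F \right)} = -3 + \left(F + F^{2}\right)^{2}$ ($f{\left(F \right)} = -3 + \left(F^{2} + F\right)^{2} = -3 + \left(F + F^{2}\right)^{2}$)
$f{\left(- 3 \left(2 + 3\right) 5 \right)} - 15446 = \left(-3 + \left(- 3 \left(2 + 3\right) 5\right)^{2} \left(1 - 3 \left(2 + 3\right) 5\right)^{2}\right) - 15446 = \left(-3 + \left(- 3 \cdot 5 \cdot 5\right)^{2} \left(1 - 3 \cdot 5 \cdot 5\right)^{2}\right) - 15446 = \left(-3 + \left(\left(-3\right) 25\right)^{2} \left(1 - 75\right)^{2}\right) - 15446 = \left(-3 + \left(-75\right)^{2} \left(1 - 75\right)^{2}\right) - 15446 = \left(-3 + 5625 \left(-74\right)^{2}\right) - 15446 = \left(-3 + 5625 \cdot 5476\right) - 15446 = \left(-3 + 30802500\right) - 15446 = 30802497 - 15446 = 30787051$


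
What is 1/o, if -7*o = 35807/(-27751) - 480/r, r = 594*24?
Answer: 57694329/10912189 ≈ 5.2871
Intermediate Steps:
r = 14256
o = 10912189/57694329 (o = -(35807/(-27751) - 480/14256)/7 = -(35807*(-1/27751) - 480*1/14256)/7 = -(-35807/27751 - 10/297)/7 = -⅐*(-10912189/8242047) = 10912189/57694329 ≈ 0.18914)
1/o = 1/(10912189/57694329) = 57694329/10912189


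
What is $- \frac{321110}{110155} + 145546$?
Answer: $\frac{3206459704}{22031} \approx 1.4554 \cdot 10^{5}$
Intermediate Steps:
$- \frac{321110}{110155} + 145546 = \left(-321110\right) \frac{1}{110155} + 145546 = - \frac{64222}{22031} + 145546 = \frac{3206459704}{22031}$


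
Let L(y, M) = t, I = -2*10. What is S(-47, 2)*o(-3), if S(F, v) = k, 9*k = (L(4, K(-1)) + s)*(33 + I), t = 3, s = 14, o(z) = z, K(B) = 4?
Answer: -221/3 ≈ -73.667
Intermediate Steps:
I = -20
L(y, M) = 3
k = 221/9 (k = ((3 + 14)*(33 - 20))/9 = (17*13)/9 = (⅑)*221 = 221/9 ≈ 24.556)
S(F, v) = 221/9
S(-47, 2)*o(-3) = (221/9)*(-3) = -221/3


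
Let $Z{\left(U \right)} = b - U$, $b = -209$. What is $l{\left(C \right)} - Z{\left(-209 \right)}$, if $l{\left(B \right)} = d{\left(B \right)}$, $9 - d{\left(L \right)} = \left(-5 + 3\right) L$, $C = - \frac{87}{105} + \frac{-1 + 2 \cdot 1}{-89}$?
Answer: $\frac{22803}{3115} \approx 7.3204$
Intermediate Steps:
$C = - \frac{2616}{3115}$ ($C = \left(-87\right) \frac{1}{105} + \left(-1 + 2\right) \left(- \frac{1}{89}\right) = - \frac{29}{35} + 1 \left(- \frac{1}{89}\right) = - \frac{29}{35} - \frac{1}{89} = - \frac{2616}{3115} \approx -0.83981$)
$d{\left(L \right)} = 9 + 2 L$ ($d{\left(L \right)} = 9 - \left(-5 + 3\right) L = 9 - - 2 L = 9 + 2 L$)
$l{\left(B \right)} = 9 + 2 B$
$Z{\left(U \right)} = -209 - U$
$l{\left(C \right)} - Z{\left(-209 \right)} = \left(9 + 2 \left(- \frac{2616}{3115}\right)\right) - \left(-209 - -209\right) = \left(9 - \frac{5232}{3115}\right) - \left(-209 + 209\right) = \frac{22803}{3115} - 0 = \frac{22803}{3115} + 0 = \frac{22803}{3115}$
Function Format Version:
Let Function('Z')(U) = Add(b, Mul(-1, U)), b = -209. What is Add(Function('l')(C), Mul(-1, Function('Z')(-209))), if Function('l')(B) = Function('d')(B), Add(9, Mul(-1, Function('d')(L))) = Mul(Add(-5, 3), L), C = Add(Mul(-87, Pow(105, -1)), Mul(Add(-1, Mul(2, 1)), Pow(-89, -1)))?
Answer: Rational(22803, 3115) ≈ 7.3204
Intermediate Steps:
C = Rational(-2616, 3115) (C = Add(Mul(-87, Rational(1, 105)), Mul(Add(-1, 2), Rational(-1, 89))) = Add(Rational(-29, 35), Mul(1, Rational(-1, 89))) = Add(Rational(-29, 35), Rational(-1, 89)) = Rational(-2616, 3115) ≈ -0.83981)
Function('d')(L) = Add(9, Mul(2, L)) (Function('d')(L) = Add(9, Mul(-1, Mul(Add(-5, 3), L))) = Add(9, Mul(-1, Mul(-2, L))) = Add(9, Mul(2, L)))
Function('l')(B) = Add(9, Mul(2, B))
Function('Z')(U) = Add(-209, Mul(-1, U))
Add(Function('l')(C), Mul(-1, Function('Z')(-209))) = Add(Add(9, Mul(2, Rational(-2616, 3115))), Mul(-1, Add(-209, Mul(-1, -209)))) = Add(Add(9, Rational(-5232, 3115)), Mul(-1, Add(-209, 209))) = Add(Rational(22803, 3115), Mul(-1, 0)) = Add(Rational(22803, 3115), 0) = Rational(22803, 3115)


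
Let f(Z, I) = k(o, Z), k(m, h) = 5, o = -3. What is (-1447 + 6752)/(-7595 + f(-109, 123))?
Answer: -1061/1518 ≈ -0.69895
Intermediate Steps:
f(Z, I) = 5
(-1447 + 6752)/(-7595 + f(-109, 123)) = (-1447 + 6752)/(-7595 + 5) = 5305/(-7590) = 5305*(-1/7590) = -1061/1518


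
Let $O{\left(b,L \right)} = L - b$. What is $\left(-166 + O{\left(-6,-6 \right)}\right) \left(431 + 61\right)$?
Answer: $-81672$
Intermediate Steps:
$\left(-166 + O{\left(-6,-6 \right)}\right) \left(431 + 61\right) = \left(-166 - 0\right) \left(431 + 61\right) = \left(-166 + \left(-6 + 6\right)\right) 492 = \left(-166 + 0\right) 492 = \left(-166\right) 492 = -81672$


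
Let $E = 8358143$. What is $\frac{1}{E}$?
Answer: $\frac{1}{8358143} \approx 1.1964 \cdot 10^{-7}$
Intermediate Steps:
$\frac{1}{E} = \frac{1}{8358143}$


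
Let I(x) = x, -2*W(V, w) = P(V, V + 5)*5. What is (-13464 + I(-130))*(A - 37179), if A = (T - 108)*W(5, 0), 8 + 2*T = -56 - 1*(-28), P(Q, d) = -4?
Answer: 522539766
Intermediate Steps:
T = -18 (T = -4 + (-56 - 1*(-28))/2 = -4 + (-56 + 28)/2 = -4 + (½)*(-28) = -4 - 14 = -18)
W(V, w) = 10 (W(V, w) = -(-2)*5 = -½*(-20) = 10)
A = -1260 (A = (-18 - 108)*10 = -126*10 = -1260)
(-13464 + I(-130))*(A - 37179) = (-13464 - 130)*(-1260 - 37179) = -13594*(-38439) = 522539766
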